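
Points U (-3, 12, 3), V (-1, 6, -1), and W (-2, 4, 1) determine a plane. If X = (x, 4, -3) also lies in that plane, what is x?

A normal to the plane is n = UV × UW = (-20, 0, -10).
X lies in the plane iff n · UX = 0.
This gives (-20)x + (0) = 0, so x = 0.

0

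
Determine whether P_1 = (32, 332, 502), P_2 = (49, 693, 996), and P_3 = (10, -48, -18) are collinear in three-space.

No

P_1P_2 = (17, 361, 494), P_1P_3 = (-22, -380, -520).
Comparing components 3 and 1: (494)(-22) − (17)(-520) = -2028 ≠ 0, so P_1P_2 and P_1P_3 are not parallel and the points are not collinear.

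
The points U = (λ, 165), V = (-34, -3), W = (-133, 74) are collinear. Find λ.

-250

The three points are collinear iff det[UV; UW] = 0.
This determinant is linear in λ: (-77)λ + (-19250) = 0, so λ = -250.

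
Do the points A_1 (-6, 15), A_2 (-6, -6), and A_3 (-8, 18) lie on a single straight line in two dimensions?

A_1A_2 = (0, -21), A_1A_3 = (-2, 3).
det[A_1A_2; A_1A_3] = (0)(3) − (-21)(-2) = -42.
The determinant is nonzero, so they are not collinear.

No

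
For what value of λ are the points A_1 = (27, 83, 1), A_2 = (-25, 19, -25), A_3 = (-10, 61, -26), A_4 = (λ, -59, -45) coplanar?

-76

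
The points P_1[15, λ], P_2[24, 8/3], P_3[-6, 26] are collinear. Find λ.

The three points are collinear iff det[P_1P_2; P_1P_3] = 0.
This determinant is linear in λ: (-30)λ + (290) = 0, so λ = 29/3.

29/3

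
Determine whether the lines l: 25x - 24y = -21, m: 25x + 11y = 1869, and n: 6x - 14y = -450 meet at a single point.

Lines aᵢx + bᵢy = cᵢ with pairwise distinct directions are concurrent exactly when det[aᵢ bᵢ cᵢ] = 0.
Here the determinant is 0.
It vanishes, so the lines are concurrent at (51, 54).

Yes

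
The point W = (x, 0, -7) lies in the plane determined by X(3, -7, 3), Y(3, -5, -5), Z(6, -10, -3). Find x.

0

The plane through X, Y, Z has equation −36x − 24y − 6z = 42.
Substituting W: (-36)x + (42) = 42, so x = 0.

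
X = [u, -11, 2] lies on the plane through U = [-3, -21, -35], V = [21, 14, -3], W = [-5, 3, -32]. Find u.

The plane through U, V, W has equation −663x − 136y + 646z = -17765.
Substituting X: (-663)u + (2788) = -17765, so u = 31.

31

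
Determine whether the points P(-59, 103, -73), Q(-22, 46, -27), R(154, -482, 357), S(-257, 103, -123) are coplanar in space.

Yes

With P as base: PQ = (37, -57, 46), PR = (213, -585, 430), PS = (-198, 0, -50).
PR × PS = (29250, -74490, -115830).
PQ · (PR × PS) = 0.
The scalar triple product vanishes, so the four points are coplanar.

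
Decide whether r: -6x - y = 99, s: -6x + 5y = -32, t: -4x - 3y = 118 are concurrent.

Intersecting r and s: solving the 2×2 system gives (x, y) = (-463/36, -131/6).
Substitute into t: (-4)(-463/36) + (-3)(-131/6) = 2105/18.
But t requires 118 ≠ 2105/18, so the three lines have no common point.

No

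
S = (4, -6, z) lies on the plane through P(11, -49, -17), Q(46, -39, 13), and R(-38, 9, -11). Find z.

7

A normal to the plane is n = PQ × PR = (-1680, -1680, 2520).
S lies in the plane iff n · PS = 0.
This gives (2520)z + (-17640) = 0, so z = 7.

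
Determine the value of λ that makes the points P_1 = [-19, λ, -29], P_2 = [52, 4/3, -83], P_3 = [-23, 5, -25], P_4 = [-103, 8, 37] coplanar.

11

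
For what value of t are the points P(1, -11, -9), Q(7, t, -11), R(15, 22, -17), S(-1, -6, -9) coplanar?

-9

Normal to plane PRS: n = (40, 16, 136); plane equation n·X = -1360.
Requiring n·Q = -1360: (16)t + (-1216) = -1360.
So t = -9.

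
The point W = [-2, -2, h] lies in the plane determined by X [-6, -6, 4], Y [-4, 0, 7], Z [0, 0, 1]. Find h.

Coplanarity requires XY · (XZ × XW) = 0.
XY = (2, 6, 3), XZ = (6, 6, -3); the triple product is linear in h with coefficient -24 and constant term 48.
Setting it to zero: h = 2.

2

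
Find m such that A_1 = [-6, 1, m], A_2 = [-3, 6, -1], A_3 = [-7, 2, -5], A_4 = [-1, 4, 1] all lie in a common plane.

The points are coplanar iff A_1A_2 · (A_1A_3 × A_1A_4) = 0.
Expanding, this is linear in m: (-16)m + (-64) = 0.
So m = -4.

-4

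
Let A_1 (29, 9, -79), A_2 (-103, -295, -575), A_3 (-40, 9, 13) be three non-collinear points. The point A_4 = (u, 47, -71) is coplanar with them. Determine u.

86

The plane through A_1, A_2, A_3 has equation −27968x + 46368y − 20976z = 1263344.
Substituting A_4: (-27968)u + (3668592) = 1263344, so u = 86.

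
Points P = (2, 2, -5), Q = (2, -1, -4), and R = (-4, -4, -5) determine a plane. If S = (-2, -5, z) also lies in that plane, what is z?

Coplanarity requires PQ · (PR × PS) = 0.
PQ = (0, -3, 1), PR = (-6, -6, 0); the triple product is linear in z with coefficient -18 and constant term -72.
Setting it to zero: z = -4.

-4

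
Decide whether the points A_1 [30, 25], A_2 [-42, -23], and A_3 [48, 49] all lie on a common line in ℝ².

No

A_1A_2 = (-72, -48), A_1A_3 = (18, 24).
det[A_1A_2; A_1A_3] = (-72)(24) − (-48)(18) = -864.
The determinant is nonzero, so they are not collinear.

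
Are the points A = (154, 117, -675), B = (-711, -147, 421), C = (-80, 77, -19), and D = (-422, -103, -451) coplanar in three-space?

Yes

With A as base: AB = (-865, -264, 1096), AC = (-234, -40, 656), AD = (-576, -220, 224).
AC × AD = (135360, -325440, 28440).
AB · (AC × AD) = 0.
The scalar triple product vanishes, so the four points are coplanar.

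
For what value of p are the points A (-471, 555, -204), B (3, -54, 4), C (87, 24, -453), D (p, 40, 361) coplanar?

The points are coplanar iff AB · (AC × AD) = 0.
Expanding, this is linear in p: (262089)p + (52679889) = 0.
So p = -201.

-201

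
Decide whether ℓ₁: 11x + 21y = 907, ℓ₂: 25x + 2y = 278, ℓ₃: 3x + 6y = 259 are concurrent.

Intersecting ℓ₁ and ℓ₂: solving the 2×2 system gives (x, y) = (8, 39).
Substitute into ℓ₃: (3)(8) + (6)(39) = 258.
But ℓ₃ requires 259 ≠ 258, so the three lines have no common point.

No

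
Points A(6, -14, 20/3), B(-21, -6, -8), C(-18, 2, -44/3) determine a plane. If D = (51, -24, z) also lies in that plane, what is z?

Coplanarity requires AB · (AC × AD) = 0.
AB = (-27, 8, -44/3), AC = (-24, 16, -64/3); the triple product is linear in z with coefficient -240 and constant term 6720.
Setting it to zero: z = 28.

28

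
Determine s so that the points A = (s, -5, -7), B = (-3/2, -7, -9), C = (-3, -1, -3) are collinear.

-2

Collinearity requires AB × AC = 0; each component is linear in s.
The y-component gives (6)s + (12) = 0, so s = -2.
The remaining components then also vanish.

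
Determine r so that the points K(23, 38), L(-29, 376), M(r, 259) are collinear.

The three points are collinear iff det[KL; KM] = 0.
This determinant is linear in r: (-338)r + (-3718) = 0, so r = -11.

-11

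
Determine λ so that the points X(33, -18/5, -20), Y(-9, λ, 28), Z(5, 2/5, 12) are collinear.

12/5

Collinearity requires XY × XZ = 0; each component is linear in λ.
The x-component gives (32)λ + (-384/5) = 0, so λ = 12/5.
The remaining components then also vanish.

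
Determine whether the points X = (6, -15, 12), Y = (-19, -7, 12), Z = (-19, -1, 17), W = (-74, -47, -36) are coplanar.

With X as base: XY = (-25, 8, 0), XZ = (-25, 14, 5), XW = (-80, -32, -48).
XZ × XW = (-512, -1600, 1920).
XY · (XZ × XW) = 0.
The scalar triple product vanishes, so the four points are coplanar.

Yes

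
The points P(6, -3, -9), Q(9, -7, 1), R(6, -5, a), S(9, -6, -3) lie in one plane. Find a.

-1

The points are coplanar iff PQ · (PR × PS) = 0.
Expanding, this is linear in a: (-3)a + (-3) = 0.
So a = -1.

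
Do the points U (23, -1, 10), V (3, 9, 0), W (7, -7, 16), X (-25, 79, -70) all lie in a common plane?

Yes

A normal to the plane through U, V, W is n = UV × UW = (0, 280, 280).
The plane has equation n·P = 2520. For X: n·X = 2520.
Equal, so X lies in the plane and all four are coplanar.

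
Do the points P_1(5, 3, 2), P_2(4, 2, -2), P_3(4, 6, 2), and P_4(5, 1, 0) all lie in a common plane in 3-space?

Yes

The four points are coplanar iff the 3×3 determinant with rows P_1P_2, P_1P_3, P_1P_4 is zero.
Rows: (-1, -1, -4), (-1, 3, 0), (0, -2, -2).
Expanding along the first row: (-1)(-6) − (-1)(2) + (-4)(2) = 0.
Zero determinant ⇒ coplanar.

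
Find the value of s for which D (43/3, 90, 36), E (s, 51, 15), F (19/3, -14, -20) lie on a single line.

Collinearity requires DE × DF = 0; each component is linear in s.
The y-component gives (56)s + (-1904/3) = 0, so s = 34/3.
The remaining components then also vanish.

34/3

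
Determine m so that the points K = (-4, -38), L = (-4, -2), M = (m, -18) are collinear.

-4

Collinearity: (M − K) must be parallel to (L − K) = (0, 36).
Cross-multiplying the components: (m − (-4))·(36) = (20)·(0).
Solving gives m = -4.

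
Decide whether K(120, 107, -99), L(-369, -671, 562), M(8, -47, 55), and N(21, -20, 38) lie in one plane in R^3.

With K as base: KL = (-489, -778, 661), KM = (-112, -154, 154), KN = (-99, -127, 137).
KM × KN = (-1540, 98, -1022).
KL · (KM × KN) = 1274.
Since 1274 ≠ 0, the four points are not coplanar.

No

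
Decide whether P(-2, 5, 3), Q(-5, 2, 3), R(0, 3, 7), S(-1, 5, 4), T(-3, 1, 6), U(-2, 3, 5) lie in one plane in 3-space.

Yes

The plane through P, Q, R has normal n = PQ × PR = (-12, 12, 12) and equation n·X = 120.
Checking the remaining points: n·S = 120, n·T = 120, n·U = 120.
All equal 120, so all 6 points lie in one plane.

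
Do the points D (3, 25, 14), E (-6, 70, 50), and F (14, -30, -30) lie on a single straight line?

DE = (-9, 45, 36), DF = (11, -55, -44).
Each component of DF is -11/9 times the corresponding component of DE, so DF = -11/9·DE and the points are collinear.

Yes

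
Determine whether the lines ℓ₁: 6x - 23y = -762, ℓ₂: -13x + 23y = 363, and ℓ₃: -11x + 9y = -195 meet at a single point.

Yes

Intersecting ℓ₁ and ℓ₂: solving the 2×2 system gives (x, y) = (57, 48).
Substitute into ℓ₃: (-11)(57) + (9)(48) = -195.
This equals -195, so (57, 48) lies on all three lines and they are concurrent.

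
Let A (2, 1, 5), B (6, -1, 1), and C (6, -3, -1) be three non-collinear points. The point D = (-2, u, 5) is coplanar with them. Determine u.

-1

A normal to the plane is n = AB × AC = (-4, 8, -8).
D lies in the plane iff n · AD = 0.
This gives (8)u + (8) = 0, so u = -1.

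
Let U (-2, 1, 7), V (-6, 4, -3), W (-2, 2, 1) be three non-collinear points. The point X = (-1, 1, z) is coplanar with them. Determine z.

The plane through U, V, W has equation −8x − 24y − 4z = -36.
Substituting X: (-4)z + (-16) = -36, so z = 5.

5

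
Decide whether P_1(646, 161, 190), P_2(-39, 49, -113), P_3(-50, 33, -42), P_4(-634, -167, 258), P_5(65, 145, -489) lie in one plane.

The plane through P_1, P_2, P_3 has normal n = P_1P_2 × P_1P_3 = (-12800, 51968, 9728) and equation n·P = 1946368.
Checking the remaining points: n·P_4 = 1946368, n·P_5 = 1946368.
All equal 1946368, so all 5 points lie in one plane.

Yes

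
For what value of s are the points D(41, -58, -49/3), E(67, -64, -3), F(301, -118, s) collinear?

117

Direction DE = (26, -6, 40/3). From the x-coordinate of F, the parameter along the line is τ = (301 − 41)/26 = 10.
Then s = (-49/3) + 10·(40/3) = 117.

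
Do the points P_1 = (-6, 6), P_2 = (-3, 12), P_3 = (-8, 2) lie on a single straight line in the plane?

P_1P_2 = (3, 6), P_1P_3 = (-2, -4).
Checking proportionality: P_1P_3 = -2/3·P_1P_2, so the vectors are parallel and the points are collinear.

Yes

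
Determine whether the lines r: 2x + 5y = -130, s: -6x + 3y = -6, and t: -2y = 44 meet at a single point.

Yes

Intersecting r and s: solving the 2×2 system gives (x, y) = (-10, -22).
Substitute into t: (0)(-10) + (-2)(-22) = 44.
This equals 44, so (-10, -22) lies on all three lines and they are concurrent.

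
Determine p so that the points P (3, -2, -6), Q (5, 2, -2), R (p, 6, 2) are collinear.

7

Direction PQ = (2, 4, 4). From the y-coordinate of R, the parameter along the line is τ = (6 − (-2))/4 = 2.
Then p = 3 + 2·(2) = 7.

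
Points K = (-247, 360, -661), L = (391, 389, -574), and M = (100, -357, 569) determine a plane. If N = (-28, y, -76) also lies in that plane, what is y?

26

A normal to the plane is n = KL × KM = (98049, -754551, -467509).
N lies in the plane iff n · KN = 0.
This gives (-754551)y + (19618326) = 0, so y = 26.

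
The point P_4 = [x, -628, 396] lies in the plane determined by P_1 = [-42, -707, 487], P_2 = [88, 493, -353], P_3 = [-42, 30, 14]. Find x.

33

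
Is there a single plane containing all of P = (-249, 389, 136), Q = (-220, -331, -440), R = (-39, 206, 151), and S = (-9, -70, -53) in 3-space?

With P as base: PQ = (29, -720, -576), PR = (210, -183, 15), PS = (240, -459, -189).
PR × PS = (41472, 43290, -52470).
PQ · (PR × PS) = 256608.
Since 256608 ≠ 0, the four points are not coplanar.

No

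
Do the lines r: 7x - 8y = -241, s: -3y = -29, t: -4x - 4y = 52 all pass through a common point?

No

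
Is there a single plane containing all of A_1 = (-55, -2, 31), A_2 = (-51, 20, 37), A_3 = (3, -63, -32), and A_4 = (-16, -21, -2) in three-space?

No

A normal to the plane through A_1, A_2, A_3 is n = A_1A_2 × A_1A_3 = (-1020, 600, -1520).
The plane has equation n·P = 7780. For A_4: n·A_4 = 6760.
6760 ≠ 7780, so A_4 is off the plane.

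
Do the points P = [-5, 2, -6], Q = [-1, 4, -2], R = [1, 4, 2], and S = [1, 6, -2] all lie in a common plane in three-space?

Yes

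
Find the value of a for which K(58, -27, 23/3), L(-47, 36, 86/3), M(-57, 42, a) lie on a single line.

Collinearity requires KL × KM = 0; each component is linear in a.
The x-component gives (63)a + (-1932) = 0, so a = 92/3.
The remaining components then also vanish.

92/3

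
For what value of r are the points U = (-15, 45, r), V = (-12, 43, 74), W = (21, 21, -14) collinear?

82

Collinearity requires UV × UW = 0; each component is linear in r.
The x-component gives (-22)r + (1804) = 0, so r = 82.
The remaining components then also vanish.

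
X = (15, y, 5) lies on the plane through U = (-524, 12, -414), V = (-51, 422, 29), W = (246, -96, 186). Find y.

-70

The plane through U, V, W has equation 293844x + 57310y − 366784z = -1437960.
Substituting X: (57310)y + (2573740) = -1437960, so y = -70.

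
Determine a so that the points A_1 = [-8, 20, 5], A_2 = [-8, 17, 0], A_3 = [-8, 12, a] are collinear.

-25/3

Direction A_1A_2 = (0, -3, -5). From the y-coordinate of A_3, the parameter along the line is τ = (12 − 20)/(-3) = 8/3.
Then a = 5 + 8/3·(-5) = -25/3.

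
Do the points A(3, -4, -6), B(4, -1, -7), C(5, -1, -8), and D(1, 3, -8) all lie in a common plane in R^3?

With A as base: AB = (1, 3, -1), AC = (2, 3, -2), AD = (-2, 7, -2).
AC × AD = (8, 8, 20).
AB · (AC × AD) = 12.
Since 12 ≠ 0, the four points are not coplanar.

No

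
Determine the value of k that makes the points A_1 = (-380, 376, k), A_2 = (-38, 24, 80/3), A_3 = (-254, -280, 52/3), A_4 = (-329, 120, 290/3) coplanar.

148

The points are coplanar iff A_1A_2 · (A_1A_3 × A_1A_4) = 0.
Expanding, this is linear in k: (109200)k + (-16161600) = 0.
So k = 148.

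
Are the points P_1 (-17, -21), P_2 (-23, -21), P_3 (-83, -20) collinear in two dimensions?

P_1P_2 = (-6, 0), P_1P_3 = (-66, 1).
If collinear, P_1P_3 would be a scalar multiple of P_1P_2. But (-6)·(1) ≠ (0)·(-66) (difference -6), so they are not parallel; the points are not collinear.

No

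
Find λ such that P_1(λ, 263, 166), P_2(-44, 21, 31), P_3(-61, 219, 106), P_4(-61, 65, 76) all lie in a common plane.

-85

The points are coplanar iff P_1P_2 · (P_1P_3 × P_1P_4) = 0.
Expanding, this is linear in λ: (-5610)λ + (-476850) = 0.
So λ = -85.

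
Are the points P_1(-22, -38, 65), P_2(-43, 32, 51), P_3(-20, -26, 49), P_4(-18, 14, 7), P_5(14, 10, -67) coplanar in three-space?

Yes

The plane through P_1, P_2, P_3 has normal n = P_1P_2 × P_1P_3 = (-952, -364, -392) and equation n·P = 9296.
Checking the remaining points: n·P_4 = 9296, n·P_5 = 9296.
All equal 9296, so all 5 points lie in one plane.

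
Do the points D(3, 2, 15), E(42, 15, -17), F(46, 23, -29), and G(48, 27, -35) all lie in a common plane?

A normal to the plane through D, E, F is n = DE × DF = (100, 340, 260).
The plane has equation n·P = 4880. For G: n·G = 4880.
Equal, so G lies in the plane and all four are coplanar.

Yes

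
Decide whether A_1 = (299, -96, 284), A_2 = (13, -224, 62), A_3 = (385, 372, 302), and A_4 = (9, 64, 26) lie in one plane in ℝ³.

A normal to the plane through A_1, A_2, A_3 is n = A_1A_2 × A_1A_3 = (101592, -13944, -122840).
The plane has equation n·P = -3171928. For A_4: n·A_4 = -3171928.
Equal, so A_4 lies in the plane and all four are coplanar.

Yes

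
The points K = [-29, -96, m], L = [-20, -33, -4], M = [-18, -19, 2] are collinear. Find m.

-31

Collinearity requires KL × KM = 0; each component is linear in m.
The x-component gives (14)m + (434) = 0, so m = -31.
The remaining components then also vanish.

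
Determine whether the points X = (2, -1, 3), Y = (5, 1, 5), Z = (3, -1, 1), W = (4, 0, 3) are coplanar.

The four points are coplanar iff the 3×3 determinant with rows XY, XZ, XW is zero.
Rows: (3, 2, 2), (1, 0, -2), (2, 1, 0).
Expanding along the first row: (3)(2) − (2)(4) + (2)(1) = 0.
Zero determinant ⇒ coplanar.

Yes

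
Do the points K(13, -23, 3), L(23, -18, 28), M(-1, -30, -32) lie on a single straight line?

Yes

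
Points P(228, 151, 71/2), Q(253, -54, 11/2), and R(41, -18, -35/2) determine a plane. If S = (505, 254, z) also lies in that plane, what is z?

Coplanarity requires PQ · (PR × PS) = 0.
PQ = (25, -205, -30), PR = (-187, -169, -53); the triple product is linear in z with coefficient -42560 and constant term 3830400.
Setting it to zero: z = 90.

90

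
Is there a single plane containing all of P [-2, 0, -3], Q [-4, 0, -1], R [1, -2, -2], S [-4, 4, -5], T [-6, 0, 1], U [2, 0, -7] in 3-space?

No

The plane through P, Q, R has normal n = PQ × PR = (4, 8, 4) and equation n·X = -20.
Checking the remaining points: n·S = -4, n·T = -20, n·U = -20.
Since n·S = -4 ≠ -20, S is off the plane and the points are not all coplanar.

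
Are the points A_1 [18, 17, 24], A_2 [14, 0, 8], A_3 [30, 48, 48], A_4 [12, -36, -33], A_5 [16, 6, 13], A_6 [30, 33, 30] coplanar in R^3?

The plane through A_1, A_2, A_3 has normal n = A_1A_2 × A_1A_3 = (88, -96, 80) and equation n·P = 1872.
Checking the remaining points: n·A_4 = 1872, n·A_5 = 1872, n·A_6 = 1872.
All equal 1872, so all 6 points lie in one plane.

Yes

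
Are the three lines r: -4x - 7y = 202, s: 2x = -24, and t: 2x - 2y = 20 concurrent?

Lines aᵢx + bᵢy = cᵢ with pairwise distinct directions are concurrent exactly when det[aᵢ bᵢ cᵢ] = 0.
Here the determinant is 0.
It vanishes, so the lines are concurrent at (-12, -22).

Yes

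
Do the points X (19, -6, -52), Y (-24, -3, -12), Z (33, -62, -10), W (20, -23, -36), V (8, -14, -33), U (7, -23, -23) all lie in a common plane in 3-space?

Yes

The plane through X, Y, Z has normal n = XY × XZ = (2366, 2366, 2366) and equation n·P = -92274.
Checking the remaining points: n·W = -92274, n·V = -92274, n·U = -92274.
All equal -92274, so all 6 points lie in one plane.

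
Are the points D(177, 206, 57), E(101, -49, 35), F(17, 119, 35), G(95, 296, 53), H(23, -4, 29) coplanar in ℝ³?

The plane through D, E, F has normal n = DE × DF = (3696, 1848, -34188) and equation n·P = -913836.
Checking the remaining points: n·G = -913836, n·H = -913836.
All equal -913836, so all 5 points lie in one plane.

Yes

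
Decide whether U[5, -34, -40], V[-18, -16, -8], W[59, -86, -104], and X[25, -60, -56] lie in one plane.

The four points are coplanar iff the 3×3 determinant with rows UV, UW, UX is zero.
Rows: (-23, 18, 32), (54, -52, -64), (20, -26, -16).
Expanding along the first row: (-23)(-832) − (18)(416) + (32)(-364) = 0.
Zero determinant ⇒ coplanar.

Yes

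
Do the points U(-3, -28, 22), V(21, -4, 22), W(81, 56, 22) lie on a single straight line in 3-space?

UV = (24, 24, 0), UW = (84, 84, 0).
Each component of UW is 7/2 times the corresponding component of UV, so UW = 7/2·UV and the points are collinear.

Yes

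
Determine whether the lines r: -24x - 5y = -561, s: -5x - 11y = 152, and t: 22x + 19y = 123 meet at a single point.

No

The three lines meet at one point iff the augmented coefficient matrix [aᵢ bᵢ cᵢ] has rank < 3, i.e. its determinant vanishes.
Here the determinant is -478.
Nonzero, so no common point exists.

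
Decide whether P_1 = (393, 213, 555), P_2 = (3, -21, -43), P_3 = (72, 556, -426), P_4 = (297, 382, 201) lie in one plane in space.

With P_1 as base: P_1P_2 = (-390, -234, -598), P_1P_3 = (-321, 343, -981), P_1P_4 = (-96, 169, -354).
P_1P_3 × P_1P_4 = (44367, -19458, -21321).
P_1P_2 · (P_1P_3 × P_1P_4) = 0.
The scalar triple product vanishes, so the four points are coplanar.

Yes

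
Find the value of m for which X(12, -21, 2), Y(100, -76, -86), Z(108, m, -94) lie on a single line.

Direction XY = (88, -55, -88). From the x-coordinate of Z, the parameter along the line is τ = (108 − 12)/88 = 12/11.
Then m = (-21) + 12/11·(-55) = -81.

-81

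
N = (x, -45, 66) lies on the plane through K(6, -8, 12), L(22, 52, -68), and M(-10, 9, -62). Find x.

The plane through K, L, M has equation −3080x + 2464y + 1232z = -23408.
Substituting N: (-3080)x + (-29568) = -23408, so x = -2.

-2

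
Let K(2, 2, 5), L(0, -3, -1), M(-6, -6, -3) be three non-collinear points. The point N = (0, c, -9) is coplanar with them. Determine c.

The plane through K, L, M has equation −8x + 32y − 24z = -72.
Substituting N: (32)c + (216) = -72, so c = -9.

-9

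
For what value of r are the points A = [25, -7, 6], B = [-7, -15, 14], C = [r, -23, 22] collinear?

Collinearity requires AB × AC = 0; each component is linear in r.
The y-component gives (8)r + (312) = 0, so r = -39.
The remaining components then also vanish.

-39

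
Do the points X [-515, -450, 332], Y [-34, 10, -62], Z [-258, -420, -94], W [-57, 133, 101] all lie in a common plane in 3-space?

With X as base: XY = (481, 460, -394), XZ = (257, 30, -426), XW = (458, 583, -231).
XZ × XW = (241428, -135741, 136091).
XY · (XZ × XW) = 66154.
Since 66154 ≠ 0, the four points are not coplanar.

No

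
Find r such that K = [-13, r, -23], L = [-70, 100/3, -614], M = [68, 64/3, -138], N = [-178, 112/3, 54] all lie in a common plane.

79/3

Coplanarity ⇔ det[KL; KM; KN] = 0.
Expanding, this is linear in r: (143592)r + (-3781256) = 0.
So r = 79/3.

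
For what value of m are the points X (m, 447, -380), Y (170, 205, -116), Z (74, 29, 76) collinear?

302

Direction YZ = (-96, -176, 192). From the y-coordinate of X, the parameter along the line is τ = (447 − 205)/(-176) = -11/8.
Then m = 170 + (-11/8)·(-96) = 302.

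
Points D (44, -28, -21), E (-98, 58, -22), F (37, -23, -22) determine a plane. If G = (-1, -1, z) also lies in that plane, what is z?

Coplanarity requires DE · (DF × DG) = 0.
DE = (-142, 86, -1), DF = (-7, 5, -1); the triple product is linear in z with coefficient -108 and constant term -2268.
Setting it to zero: z = -21.

-21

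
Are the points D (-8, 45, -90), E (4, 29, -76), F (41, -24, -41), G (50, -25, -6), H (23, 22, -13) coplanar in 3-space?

Yes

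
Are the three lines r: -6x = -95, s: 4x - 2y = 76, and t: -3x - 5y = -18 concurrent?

Intersecting r and s: solving the 2×2 system gives (x, y) = (95/6, -19/3).
Substitute into t: (-3)(95/6) + (-5)(-19/3) = -95/6.
But t requires -18 ≠ -95/6, so the three lines have no common point.

No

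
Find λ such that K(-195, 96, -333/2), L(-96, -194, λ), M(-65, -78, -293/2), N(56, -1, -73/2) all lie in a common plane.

-423/2

Normal to plane KMN: n = (-20680, -11880, 31064); plane equation n·P = -2280036.
Requiring n·L = -2280036: (31064)λ + (4290000) = -2280036.
So λ = -423/2.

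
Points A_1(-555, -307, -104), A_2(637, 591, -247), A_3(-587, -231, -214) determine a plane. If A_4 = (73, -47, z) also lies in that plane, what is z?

Coplanarity requires A_1A_2 · (A_1A_3 × A_1A_4) = 0.
A_1A_2 = (1192, 898, -143), A_1A_3 = (-32, 76, -110); the triple product is linear in z with coefficient 119328 and constant term -7517664.
Setting it to zero: z = 63.

63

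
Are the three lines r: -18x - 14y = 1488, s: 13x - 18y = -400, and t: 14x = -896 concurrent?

Lines aᵢx + bᵢy = cᵢ with pairwise distinct directions are concurrent exactly when det[aᵢ bᵢ cᵢ] = 0.
Here the determinant is 0.
It vanishes, so the lines are concurrent at (-64, -24).

Yes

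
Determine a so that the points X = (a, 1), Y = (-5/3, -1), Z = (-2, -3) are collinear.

-4/3

The three points are collinear iff det[XY; XZ] = 0.
This determinant is linear in a: (2)a + (8/3) = 0, so a = -4/3.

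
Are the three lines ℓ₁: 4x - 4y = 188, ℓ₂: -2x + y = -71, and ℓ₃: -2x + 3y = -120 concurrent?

No

The three lines meet at one point iff the augmented coefficient matrix [aᵢ bᵢ cᵢ] has rank < 3, i.e. its determinant vanishes.
Here the determinant is 12.
Nonzero, so no common point exists.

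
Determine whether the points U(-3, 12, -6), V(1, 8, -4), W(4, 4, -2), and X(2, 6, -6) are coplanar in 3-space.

No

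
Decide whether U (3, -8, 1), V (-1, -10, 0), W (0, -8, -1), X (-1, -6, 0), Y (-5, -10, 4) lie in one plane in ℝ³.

No

The plane through U, V, W has normal n = UV × UW = (4, -5, -6) and equation n·P = 46.
Checking the remaining points: n·X = 26, n·Y = 6.
Since n·X = 26 ≠ 46, X is off the plane and the points are not all coplanar.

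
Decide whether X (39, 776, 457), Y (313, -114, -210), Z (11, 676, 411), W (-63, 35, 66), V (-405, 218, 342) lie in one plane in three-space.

The plane through X, Y, Z has normal n = XY × XZ = (-25760, 31280, -52320) and equation n·P = -641600.
Checking the remaining points: n·W = -735440, n·V = -641600.
Since n·W = -735440 ≠ -641600, W is off the plane and the points are not all coplanar.

No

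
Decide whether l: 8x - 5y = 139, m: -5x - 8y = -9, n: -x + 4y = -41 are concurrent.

Yes

Intersecting l and m: solving the 2×2 system gives (x, y) = (13, -7).
Substitute into n: (-1)(13) + (4)(-7) = -41.
This equals -41, so (13, -7) lies on all three lines and they are concurrent.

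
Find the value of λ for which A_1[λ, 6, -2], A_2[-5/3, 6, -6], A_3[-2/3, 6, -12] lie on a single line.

-7/3

Direction A_2A_3 = (1, 0, -6). From the z-coordinate of A_1, the parameter along the line is τ = (-2 − (-6))/(-6) = -2/3.
Then λ = (-5/3) + (-2/3)·(1) = -7/3.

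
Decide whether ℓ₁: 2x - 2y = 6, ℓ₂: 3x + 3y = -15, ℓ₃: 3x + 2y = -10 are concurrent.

No

The three lines meet at one point iff the augmented coefficient matrix [aᵢ bᵢ cᵢ] has rank < 3, i.e. its determinant vanishes.
Here the determinant is 12.
Nonzero, so no common point exists.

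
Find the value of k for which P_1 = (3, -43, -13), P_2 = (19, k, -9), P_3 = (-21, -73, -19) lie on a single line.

-23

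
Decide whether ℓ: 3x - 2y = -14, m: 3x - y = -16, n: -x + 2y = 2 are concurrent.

Intersecting ℓ and m: solving the 2×2 system gives (x, y) = (-6, -2).
Substitute into n: (-1)(-6) + (2)(-2) = 2.
This equals 2, so (-6, -2) lies on all three lines and they are concurrent.

Yes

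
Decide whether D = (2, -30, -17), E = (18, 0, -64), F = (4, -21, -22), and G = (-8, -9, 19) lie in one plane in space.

Yes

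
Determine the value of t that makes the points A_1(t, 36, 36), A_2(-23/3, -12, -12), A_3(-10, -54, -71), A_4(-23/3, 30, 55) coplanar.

2/3

Coplanarity ⇔ det[A_1A_2; A_1A_3; A_1A_4] = 0.
Expanding, this is linear in t: (336)t + (-224) = 0.
So t = 2/3.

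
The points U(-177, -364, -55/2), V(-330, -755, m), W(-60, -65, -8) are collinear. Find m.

Direction UW = (117, 299, 39/2). From the x-coordinate of V, the parameter along the line is τ = (-330 − (-177))/117 = -17/13.
Then m = (-55/2) + (-17/13)·(39/2) = -53.

-53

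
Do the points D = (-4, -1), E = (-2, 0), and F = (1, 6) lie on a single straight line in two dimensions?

DE = (2, 1), DF = (5, 7).
det[DE; DF] = (2)(7) − (1)(5) = 9.
The determinant is nonzero, so they are not collinear.

No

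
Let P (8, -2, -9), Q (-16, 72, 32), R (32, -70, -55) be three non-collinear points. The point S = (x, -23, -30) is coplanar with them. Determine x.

17

The plane through P, Q, R has equation −616x − 120y − 144z = -3392.
Substituting S: (-616)x + (7080) = -3392, so x = 17.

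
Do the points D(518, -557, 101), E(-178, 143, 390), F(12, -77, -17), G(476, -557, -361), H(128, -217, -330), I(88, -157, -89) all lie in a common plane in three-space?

The plane through D, E, F has normal n = DE × DF = (-221320, -228362, 20120) and equation n·P = 14585994.
Checking the remaining points: n·G = 14585994, n·H = 14585994, n·I = 14585994.
All equal 14585994, so all 6 points lie in one plane.

Yes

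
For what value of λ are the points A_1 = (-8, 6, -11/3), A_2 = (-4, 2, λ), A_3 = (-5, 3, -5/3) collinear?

-1

Collinearity requires A_1A_2 × A_1A_3 = 0; each component is linear in λ.
The x-component gives (3)λ + (3) = 0, so λ = -1.
The remaining components then also vanish.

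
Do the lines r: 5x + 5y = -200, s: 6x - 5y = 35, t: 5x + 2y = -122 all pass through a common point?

Intersecting r and s: solving the 2×2 system gives (x, y) = (-15, -25).
Substitute into t: (5)(-15) + (2)(-25) = -125.
But t requires -122 ≠ -125, so the three lines have no common point.

No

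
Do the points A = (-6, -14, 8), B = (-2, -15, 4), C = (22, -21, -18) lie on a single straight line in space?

AB = (4, -1, -4), AC = (28, -7, -26).
Comparing components 2 and 3: (-1)(-26) − (-4)(-7) = -2 ≠ 0, so AB and AC are not parallel and the points are not collinear.

No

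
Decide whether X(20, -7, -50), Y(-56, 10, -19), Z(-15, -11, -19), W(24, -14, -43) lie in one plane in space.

The four points are coplanar iff the 3×3 determinant with rows XY, XZ, XW is zero.
Rows: (-76, 17, 31), (-35, -4, 31), (4, -7, 7).
Expanding along the first row: (-76)(189) − (17)(-369) + (31)(261) = 0.
Zero determinant ⇒ coplanar.

Yes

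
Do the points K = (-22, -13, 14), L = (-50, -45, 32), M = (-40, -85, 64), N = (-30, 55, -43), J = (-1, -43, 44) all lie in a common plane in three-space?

No

The plane through K, L, M has normal n = KL × KM = (-304, 1076, 1440) and equation n·P = 12860.
Checking the remaining points: n·N = 6380, n·J = 17396.
Since n·N = 6380 ≠ 12860, N is off the plane and the points are not all coplanar.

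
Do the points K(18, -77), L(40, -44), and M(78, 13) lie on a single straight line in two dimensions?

KL = (22, 33), KM = (60, 90).
det[KL; KM] = (22)(90) − (33)(60) = 0.
The determinant is zero, so the points are collinear.

Yes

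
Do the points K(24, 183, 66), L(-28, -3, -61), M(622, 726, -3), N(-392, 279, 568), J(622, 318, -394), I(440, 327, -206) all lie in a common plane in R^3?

Yes

The plane through K, L, M has normal n = KL × KM = (81795, -79534, 82992) and equation n·P = -7114170.
Checking the remaining points: n·N = -7114170, n·J = -7114170, n·I = -7114170.
All equal -7114170, so all 6 points lie in one plane.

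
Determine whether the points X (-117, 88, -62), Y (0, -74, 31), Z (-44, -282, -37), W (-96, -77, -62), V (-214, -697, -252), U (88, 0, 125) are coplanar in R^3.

The plane through X, Y, Z has normal n = XY × XZ = (30360, 3864, -31464) and equation n·P = -1261320.
Checking the remaining points: n·W = -1261320, n·V = -1261320, n·U = -1261320.
All equal -1261320, so all 6 points lie in one plane.

Yes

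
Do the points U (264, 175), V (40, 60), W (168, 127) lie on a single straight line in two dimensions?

No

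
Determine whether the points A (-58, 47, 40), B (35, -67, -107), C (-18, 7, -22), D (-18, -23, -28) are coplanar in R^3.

With A as base: AB = (93, -114, -147), AC = (40, -40, -62), AD = (40, -70, -68).
AC × AD = (-1620, 240, -1200).
AB · (AC × AD) = -1620.
Since -1620 ≠ 0, the four points are not coplanar.

No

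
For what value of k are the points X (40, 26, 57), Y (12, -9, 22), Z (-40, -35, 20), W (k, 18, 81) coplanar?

Coplanarity ⇔ det[XY; XZ; XW] = 0.
Expanding, this is linear in k: (-840)k + (-6720) = 0.
So k = -8.

-8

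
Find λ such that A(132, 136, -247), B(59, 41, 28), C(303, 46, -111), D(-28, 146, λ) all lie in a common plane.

Normal to plane ABC: n = (11830, 56953, 22815); plane equation n·P = 3671863.
Requiring n·D = 3671863: (22815)λ + (7983898) = 3671863.
So λ = -189.

-189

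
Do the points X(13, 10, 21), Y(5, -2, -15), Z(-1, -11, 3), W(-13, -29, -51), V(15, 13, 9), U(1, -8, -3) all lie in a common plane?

The plane through X, Y, Z has normal n = XY × XZ = (-540, 360, 0) and equation n·P = -3420.
Checking the remaining points: n·W = -3420, n·V = -3420, n·U = -3420.
All equal -3420, so all 6 points lie in one plane.

Yes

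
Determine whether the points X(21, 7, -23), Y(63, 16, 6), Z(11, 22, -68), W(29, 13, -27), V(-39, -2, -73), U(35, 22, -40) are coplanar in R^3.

Yes

The plane through X, Y, Z has normal n = XY × XZ = (-840, 1600, 720) and equation n·P = -23000.
Checking the remaining points: n·W = -23000, n·V = -23000, n·U = -23000.
All equal -23000, so all 6 points lie in one plane.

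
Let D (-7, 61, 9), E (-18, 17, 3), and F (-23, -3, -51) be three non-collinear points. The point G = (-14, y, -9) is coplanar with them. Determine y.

A normal to the plane is n = DE × DF = (2256, -564, 0).
G lies in the plane iff n · DG = 0.
This gives (-564)y + (18612) = 0, so y = 33.

33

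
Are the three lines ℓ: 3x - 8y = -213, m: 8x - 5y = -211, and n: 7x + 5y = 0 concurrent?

No

The three lines meet at one point iff the augmented coefficient matrix [aᵢ bᵢ cᵢ] has rank < 3, i.e. its determinant vanishes.
Here the determinant is -994.
Nonzero, so no common point exists.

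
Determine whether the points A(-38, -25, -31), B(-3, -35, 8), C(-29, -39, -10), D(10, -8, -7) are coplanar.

Yes

With A as base: AB = (35, -10, 39), AC = (9, -14, 21), AD = (48, 17, 24).
AC × AD = (-693, 792, 825).
AB · (AC × AD) = 0.
The scalar triple product vanishes, so the four points are coplanar.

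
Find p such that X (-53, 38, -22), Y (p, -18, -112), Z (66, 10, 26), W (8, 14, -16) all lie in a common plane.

Normal to plane XZW: n = (984, 2214, -1148); plane equation n·P = 57236.
Requiring n·Y = 57236: (984)p + (88724) = 57236.
So p = -32.

-32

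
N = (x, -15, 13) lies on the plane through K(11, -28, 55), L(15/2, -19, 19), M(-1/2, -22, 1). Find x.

A normal to the plane is n = KL × KM = (-270, 225, 165/2).
N lies in the plane iff n · KN = 0.
This gives (-270)x + (2430) = 0, so x = 9.

9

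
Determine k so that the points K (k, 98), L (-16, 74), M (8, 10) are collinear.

The three points are collinear iff det[KL; KM] = 0.
This determinant is linear in k: (64)k + (1600) = 0, so k = -25.

-25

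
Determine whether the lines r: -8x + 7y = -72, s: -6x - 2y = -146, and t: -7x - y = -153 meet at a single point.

The three lines meet at one point iff the augmented coefficient matrix [aᵢ bᵢ cᵢ] has rank < 3, i.e. its determinant vanishes.
Here the determinant is 24.
Nonzero, so no common point exists.

No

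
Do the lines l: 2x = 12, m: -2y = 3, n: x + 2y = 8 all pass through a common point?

The three lines meet at one point iff the augmented coefficient matrix [aᵢ bᵢ cᵢ] has rank < 3, i.e. its determinant vanishes.
Here the determinant is -20.
Nonzero, so no common point exists.

No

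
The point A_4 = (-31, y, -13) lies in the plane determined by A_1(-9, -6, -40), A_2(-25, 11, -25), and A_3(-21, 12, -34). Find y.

11

Coplanarity requires A_1A_2 · (A_1A_3 × A_1A_4) = 0.
A_1A_2 = (-16, 17, 15), A_1A_3 = (-12, 18, 6); the triple product is linear in y with coefficient -84 and constant term 924.
Setting it to zero: y = 11.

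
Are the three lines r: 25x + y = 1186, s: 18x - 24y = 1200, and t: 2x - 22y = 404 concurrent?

Yes

Intersecting r and s: solving the 2×2 system gives (x, y) = (48, -14).
Substitute into t: (2)(48) + (-22)(-14) = 404.
This equals 404, so (48, -14) lies on all three lines and they are concurrent.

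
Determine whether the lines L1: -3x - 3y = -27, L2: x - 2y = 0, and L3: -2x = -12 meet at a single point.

Yes

The three lines meet at one point iff the augmented coefficient matrix [aᵢ bᵢ cᵢ] has rank < 3, i.e. its determinant vanishes.
Here the determinant is 0.
It vanishes, so the lines are concurrent at (6, 3).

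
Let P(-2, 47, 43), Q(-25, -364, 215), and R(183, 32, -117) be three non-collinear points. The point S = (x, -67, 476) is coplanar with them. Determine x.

-439

A normal to the plane is n = PQ × PR = (68340, 28140, 76380).
S lies in the plane iff n · PS = 0.
This gives (68340)x + (30001260) = 0, so x = -439.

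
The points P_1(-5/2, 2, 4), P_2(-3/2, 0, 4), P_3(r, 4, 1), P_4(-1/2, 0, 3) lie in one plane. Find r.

-1/2

Normal to plane P_1P_2P_4: n = (2, 1, 2); plane equation n·P = 5.
Requiring n·P_3 = 5: (2)r + (6) = 5.
So r = -1/2.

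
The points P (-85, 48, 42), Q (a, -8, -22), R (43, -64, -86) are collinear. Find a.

Collinearity requires PQ × PR = 0; each component is linear in a.
The y-component gives (128)a + (2688) = 0, so a = -21.
The remaining components then also vanish.

-21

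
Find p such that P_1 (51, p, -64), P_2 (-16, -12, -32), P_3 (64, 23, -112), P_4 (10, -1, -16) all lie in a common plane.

Coplanarity ⇔ det[P_1P_2; P_1P_3; P_1P_4] = 0.
Expanding, this is linear in p: (3360)p + (-57120) = 0.
So p = 17.

17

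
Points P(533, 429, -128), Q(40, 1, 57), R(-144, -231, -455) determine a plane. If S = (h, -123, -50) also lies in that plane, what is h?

-81

The plane through P, Q, R has equation 262056x − 286456y + 35624z = 12226352.
Substituting S: (262056)h + (33452888) = 12226352, so h = -81.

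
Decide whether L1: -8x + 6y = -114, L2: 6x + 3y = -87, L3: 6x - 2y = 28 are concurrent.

Yes

The three lines meet at one point iff the augmented coefficient matrix [aᵢ bᵢ cᵢ] has rank < 3, i.e. its determinant vanishes.
Here the determinant is 0.
It vanishes, so the lines are concurrent at (-3, -23).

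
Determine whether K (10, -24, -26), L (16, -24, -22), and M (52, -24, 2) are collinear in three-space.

KL = (6, 0, 4), KM = (42, 0, 28).
KL × KM = (0, 0, 0).
The cross product vanishes, so the three points are collinear.

Yes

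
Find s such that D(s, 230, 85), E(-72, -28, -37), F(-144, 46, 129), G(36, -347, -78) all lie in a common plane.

-186

Coplanarity ⇔ det[DE; DF; DG] = 0.
Expanding, this is linear in s: (-49920)s + (-9285120) = 0.
So s = -186.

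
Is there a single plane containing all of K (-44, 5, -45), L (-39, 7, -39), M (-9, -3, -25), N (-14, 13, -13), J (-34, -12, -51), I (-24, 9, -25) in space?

The plane through K, L, M has normal n = KL × KM = (88, 110, -110) and equation n·P = 1628.
Checking the remaining points: n·N = 1628, n·J = 1298, n·I = 1628.
Since n·J = 1298 ≠ 1628, J is off the plane and the points are not all coplanar.

No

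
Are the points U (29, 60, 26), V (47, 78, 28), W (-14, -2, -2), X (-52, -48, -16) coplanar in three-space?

Yes

With U as base: UV = (18, 18, 2), UW = (-43, -62, -28), UX = (-81, -108, -42).
UW × UX = (-420, 462, -378).
UV · (UW × UX) = 0.
The scalar triple product vanishes, so the four points are coplanar.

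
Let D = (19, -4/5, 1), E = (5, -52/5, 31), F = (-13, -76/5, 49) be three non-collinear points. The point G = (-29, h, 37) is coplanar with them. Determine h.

Coplanarity requires DE · (DF × DG) = 0.
DE = (-14, -48/5, 30), DF = (-32, -72/5, 48); the triple product is linear in h with coefficient -288 and constant term -13248/5.
Setting it to zero: h = -46/5.

-46/5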